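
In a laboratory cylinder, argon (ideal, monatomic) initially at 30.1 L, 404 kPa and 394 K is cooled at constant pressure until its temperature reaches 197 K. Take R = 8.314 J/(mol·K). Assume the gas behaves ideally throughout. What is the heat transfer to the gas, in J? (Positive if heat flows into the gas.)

-15200 J

n = P₁V₁/(RT₁) = 404×30.1/(8.314×394) = 3.71 mol.
Isobaric: P stays 404 kPa; V/T = const ⇒ T₂ = 197 K, V₂ = 15.1 L.
W = PΔV = 404×(15.1−30.1) kPa·L = -6080 J.
ΔU = nCvΔT = 3.71×12.5×(197−394) = -9120 J.
Q = ΔU + W = nCpΔT = -15200 J.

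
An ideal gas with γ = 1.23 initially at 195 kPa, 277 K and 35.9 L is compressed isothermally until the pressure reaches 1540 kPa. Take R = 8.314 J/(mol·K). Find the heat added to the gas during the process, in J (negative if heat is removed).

-14500 J

n = P₁V₁/(RT₁) = 195×35.9/(8.314×277) = 3.04 mol.
Isothermal: T stays 277 K; PV = const ⇒ V₂ = 4.55 L, P₂ = 1540 kPa.
ΔU = 0 (ideal gas, T constant).
W = nRT ln(V₂/V₁) = 3.04×8.314×277×ln(0.127) = -14500 J.
Q = ΔU + W = -14500 J.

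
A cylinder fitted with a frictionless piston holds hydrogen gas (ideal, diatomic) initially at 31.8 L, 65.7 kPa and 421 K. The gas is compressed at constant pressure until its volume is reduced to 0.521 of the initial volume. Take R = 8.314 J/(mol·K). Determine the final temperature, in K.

Isobaric: P stays 65.7 kPa; V/T = const ⇒ T₂ = 219 K, V₂ = 16.6 L.

219 K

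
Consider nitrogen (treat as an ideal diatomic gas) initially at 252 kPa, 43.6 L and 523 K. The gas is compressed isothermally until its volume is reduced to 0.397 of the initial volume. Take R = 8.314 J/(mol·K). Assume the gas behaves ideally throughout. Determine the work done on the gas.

10200 J

n = P₁V₁/(RT₁) = 252×43.6/(8.314×523) = 2.53 mol.
Isothermal: T stays 523 K; PV = const ⇒ V₂ = 17.3 L, P₂ = 635 kPa.
W = nRT ln(V₂/V₁) = 2.53×8.314×523×ln(0.397) = -10200 J.
Work done on the gas = −W_by = 10200 J.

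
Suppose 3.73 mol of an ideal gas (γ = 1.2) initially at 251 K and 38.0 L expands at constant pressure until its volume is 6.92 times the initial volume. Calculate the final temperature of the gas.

1740 K

P₁ = nRT₁/V₁ = 3.73×8.314×251/38.0 = 205 kPa.
Isobaric: P stays 205 kPa; V/T = const ⇒ T₂ = 1740 K, V₂ = 263 L.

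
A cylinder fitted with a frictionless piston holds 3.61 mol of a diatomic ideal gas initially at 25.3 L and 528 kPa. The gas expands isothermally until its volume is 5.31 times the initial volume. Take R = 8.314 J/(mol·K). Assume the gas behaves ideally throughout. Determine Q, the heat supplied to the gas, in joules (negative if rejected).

T₁ = P₁V₁/(nR) = 528×25.3/(3.61×8.314) = 445 K.
Isothermal: T stays 445 K; PV = const ⇒ V₂ = 134 L, P₂ = 99.4 kPa.
ΔU = 0 (ideal gas, T constant).
W = nRT ln(V₂/V₁) = 3.61×8.314×445×ln(5.31) = 22300 J.
Q = ΔU + W = 22300 J.

22300 J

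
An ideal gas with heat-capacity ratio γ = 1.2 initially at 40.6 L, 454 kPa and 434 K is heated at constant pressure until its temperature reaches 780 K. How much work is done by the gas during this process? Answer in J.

n = P₁V₁/(RT₁) = 454×40.6/(8.314×434) = 5.11 mol.
Isobaric: P stays 454 kPa; V/T = const ⇒ T₂ = 780 K, V₂ = 73.0 L.
W = PΔV = 454×(73.0−40.6) kPa·L = 14700 J.

14700 J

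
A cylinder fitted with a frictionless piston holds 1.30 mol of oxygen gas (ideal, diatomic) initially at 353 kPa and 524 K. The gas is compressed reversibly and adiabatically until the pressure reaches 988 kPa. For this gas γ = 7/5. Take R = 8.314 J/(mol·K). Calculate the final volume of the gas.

V₁ = nRT₁/P₁ = 1.30×8.314×524/353 = 16.0 L.
Adiabatic: T₂/T₁ = (P₂/P₁)^((γ−1)/γ) ⇒ T₂ = 524×(2.80)^0.286 = 703 K; V₂ = 7.69 L.

7.69 L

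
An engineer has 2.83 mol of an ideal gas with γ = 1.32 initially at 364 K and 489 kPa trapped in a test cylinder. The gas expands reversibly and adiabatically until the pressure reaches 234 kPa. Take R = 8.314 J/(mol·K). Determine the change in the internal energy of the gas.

-4380 J

V₁ = nRT₁/P₁ = 2.83×8.314×364/489 = 17.5 L.
Adiabatic: T₂/T₁ = (P₂/P₁)^((γ−1)/γ) ⇒ T₂ = 364×(0.479)^0.242 = 304 K; V₂ = 30.6 L.
For an ideal gas ΔU = nCvΔT with Cv = R/(γ−1) = 26.0 J/(mol·K).
ΔU = 2.83×26.0×(304−364) = -4380 J.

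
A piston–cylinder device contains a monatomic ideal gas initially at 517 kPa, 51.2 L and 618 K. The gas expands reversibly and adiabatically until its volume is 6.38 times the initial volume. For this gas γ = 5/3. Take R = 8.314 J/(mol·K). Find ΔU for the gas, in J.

-28200 J

n = P₁V₁/(RT₁) = 517×51.2/(8.314×618) = 5.15 mol.
Adiabatic: TV^(γ−1) = const ⇒ T₂ = 618×(0.157)^0.667 = 180 K; PV^γ = const ⇒ P₂ = 23.6 kPa.
For an ideal gas ΔU = nCvΔT with Cv = (3/2)R = 12.5 J/(mol·K).
ΔU = 5.15×12.5×(180−618) = -28200 J.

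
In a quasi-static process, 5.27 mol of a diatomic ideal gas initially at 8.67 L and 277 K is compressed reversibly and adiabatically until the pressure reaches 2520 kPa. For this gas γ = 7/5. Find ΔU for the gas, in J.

5550 J

P₁ = nRT₁/V₁ = 5.27×8.314×277/8.67 = 1400 kPa.
Adiabatic: T₂/T₁ = (P₂/P₁)^((γ−1)/γ) ⇒ T₂ = 277×(1.80)^0.286 = 328 K; V₂ = 5.70 L.
For an ideal gas ΔU = nCvΔT with Cv = (5/2)R = 20.8 J/(mol·K).
ΔU = 5.27×20.8×(328−277) = 5550 J.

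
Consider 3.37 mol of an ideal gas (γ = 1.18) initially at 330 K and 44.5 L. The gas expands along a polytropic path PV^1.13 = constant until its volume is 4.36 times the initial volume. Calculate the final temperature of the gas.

P₁ = nRT₁/V₁ = 3.37×8.314×330/44.5 = 208 kPa.
Polytropic n=1.13: T₂ = T₁(V₁/V₂)^(n−1) = 330×(0.229)^0.13 = 273 K; P₂ = P₁(V₁/V₂)^n = 39.4 kPa.

273 K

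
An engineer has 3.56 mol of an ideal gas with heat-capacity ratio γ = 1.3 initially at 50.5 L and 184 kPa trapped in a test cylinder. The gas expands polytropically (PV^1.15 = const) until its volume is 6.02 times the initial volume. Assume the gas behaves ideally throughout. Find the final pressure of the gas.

23.3 kPa

T₁ = P₁V₁/(nR) = 184×50.5/(3.56×8.314) = 314 K.
Polytropic n=1.15: T₂ = T₁(V₁/V₂)^(n−1) = 314×(0.166)^0.15 = 240 K; P₂ = P₁(V₁/V₂)^n = 23.3 kPa.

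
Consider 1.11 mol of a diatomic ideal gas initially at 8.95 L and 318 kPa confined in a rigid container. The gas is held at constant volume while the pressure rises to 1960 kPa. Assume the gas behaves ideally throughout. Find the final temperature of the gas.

1900 K

T₁ = P₁V₁/(nR) = 318×8.95/(1.11×8.314) = 308 K.
Isochoric: V stays 8.95 L; P/T = const ⇒ T₂ = 1900 K, P₂ = 1960 kPa.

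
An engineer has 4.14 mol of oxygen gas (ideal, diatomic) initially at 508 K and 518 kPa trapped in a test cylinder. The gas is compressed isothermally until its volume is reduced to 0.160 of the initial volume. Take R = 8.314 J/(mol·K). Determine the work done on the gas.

V₁ = nRT₁/P₁ = 4.14×8.314×508/518 = 33.8 L.
Isothermal: T stays 508 K; PV = const ⇒ V₂ = 5.40 L, P₂ = 3240 kPa.
W = nRT ln(V₂/V₁) = 4.14×8.314×508×ln(0.160) = -32000 J.
Work done on the gas = −W_by = 32000 J.

32000 J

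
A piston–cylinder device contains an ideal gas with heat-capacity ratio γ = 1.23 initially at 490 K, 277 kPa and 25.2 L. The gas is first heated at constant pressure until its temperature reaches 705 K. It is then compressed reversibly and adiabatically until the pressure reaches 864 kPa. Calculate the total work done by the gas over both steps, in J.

-7290 J

n = P₁V₁/(RT₁) = 277×25.2/(8.314×490) = 1.71 mol.
Step 1 — Isobaric: P stays 277 kPa; V/T = const ⇒ T₂ = 705 K, V₂ = 36.3 L.
W = PΔV = 277×(36.3−25.2) kPa·L = 3060 J.
ΔU = nCvΔT = 1.71×36.1×(705−490) = 13300 J.
Q = ΔU + W = nCpΔT = 16400 J.
State after step 1: P = 277 kPa, V = 36.3 L, T = 705 K.
Step 2 — Adiabatic: T₂/T₁ = (P₂/P₁)^((γ−1)/γ) ⇒ T₂ = 705×(3.12)^0.187 = 872 K; V₂ = 14.4 L.
ΔU = nCvΔT = 1.71×36.1×(872−705) = 10400 J.
Q = 0 for an adiabatic process, so W = −ΔU = -10400 J.
Net over both steps: W = -7290 J, Q = 16400 J, ΔU = 23700 J.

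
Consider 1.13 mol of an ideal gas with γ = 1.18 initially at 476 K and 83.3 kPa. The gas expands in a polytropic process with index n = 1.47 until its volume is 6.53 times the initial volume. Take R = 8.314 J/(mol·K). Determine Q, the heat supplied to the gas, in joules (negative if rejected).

V₁ = nRT₁/P₁ = 1.13×8.314×476/83.3 = 53.7 L.
Polytropic n=1.47: T₂ = T₁(V₁/V₂)^(n−1) = 476×(0.153)^0.47 = 197 K; P₂ = P₁(V₁/V₂)^n = 5.28 kPa.
W = (P₁V₁−P₂V₂)/(n−1) = (83.3×53.7−5.28×351)/0.47 = 5580 J.
ΔU = nCvΔT = 1.13×46.2×(197−476) = -14600 J.
Q = ΔU + W = -8980 J.

-8980 J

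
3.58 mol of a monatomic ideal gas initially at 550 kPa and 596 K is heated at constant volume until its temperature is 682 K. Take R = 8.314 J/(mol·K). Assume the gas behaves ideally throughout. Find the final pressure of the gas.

629 kPa

V₁ = nRT₁/P₁ = 3.58×8.314×596/550 = 32.3 L.
Isochoric: V stays 32.3 L; P/T = const ⇒ T₂ = 682 K, P₂ = 629 kPa.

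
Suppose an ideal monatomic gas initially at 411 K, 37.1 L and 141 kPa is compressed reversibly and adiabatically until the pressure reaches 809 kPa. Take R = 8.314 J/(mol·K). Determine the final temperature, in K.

827 K

Adiabatic: T₂/T₁ = (P₂/P₁)^((γ−1)/γ) ⇒ T₂ = 411×(5.74)^0.400 = 827 K; V₂ = 13.0 L.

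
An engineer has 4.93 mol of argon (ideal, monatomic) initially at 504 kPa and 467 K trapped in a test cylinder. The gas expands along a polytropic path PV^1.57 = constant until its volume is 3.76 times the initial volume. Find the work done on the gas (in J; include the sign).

-17800 J

V₁ = nRT₁/P₁ = 4.93×8.314×467/504 = 38.0 L.
Polytropic n=1.57: T₂ = T₁(V₁/V₂)^(n−1) = 467×(0.266)^0.57 = 220 K; P₂ = P₁(V₁/V₂)^n = 63.0 kPa.
W = (P₁V₁−P₂V₂)/(n−1) = (504×38.0−63.0×143)/0.57 = 17800 J.
Work done on the gas = −W_by = -17800 J.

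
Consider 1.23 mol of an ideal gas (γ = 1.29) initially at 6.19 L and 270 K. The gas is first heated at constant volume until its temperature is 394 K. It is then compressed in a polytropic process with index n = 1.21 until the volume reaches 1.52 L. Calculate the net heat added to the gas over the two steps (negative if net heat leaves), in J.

2560 J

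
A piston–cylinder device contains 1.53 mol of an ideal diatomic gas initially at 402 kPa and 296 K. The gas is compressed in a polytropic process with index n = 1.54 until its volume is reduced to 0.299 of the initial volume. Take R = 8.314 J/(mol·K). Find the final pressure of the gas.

V₁ = nRT₁/P₁ = 1.53×8.314×296/402 = 9.37 L.
Polytropic n=1.54: T₂ = T₁(V₁/V₂)^(n−1) = 296×(3.34)^0.54 = 568 K; P₂ = P₁(V₁/V₂)^n = 2580 kPa.

2580 kPa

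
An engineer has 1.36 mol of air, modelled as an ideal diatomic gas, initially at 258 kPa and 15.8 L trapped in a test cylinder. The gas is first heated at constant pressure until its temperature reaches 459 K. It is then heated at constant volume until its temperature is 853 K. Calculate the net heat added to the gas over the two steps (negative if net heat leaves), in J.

T₁ = P₁V₁/(nR) = 258×15.8/(1.36×8.314) = 361 K.
Step 1 — Isobaric: P stays 258 kPa; V/T = const ⇒ T₂ = 459 K, V₂ = 20.1 L.
W = PΔV = 258×(20.1−15.8) kPa·L = 1110 J.
ΔU = nCvΔT = 1.36×20.8×(459−361) = 2780 J.
Q = ΔU + W = nCpΔT = 3900 J.
State after step 1: P = 258 kPa, V = 20.1 L, T = 459 K.
Step 2 — Isochoric: V stays 20.1 L; P/T = const ⇒ T₂ = 853 K, P₂ = 479 kPa.
W = 0 (no volume change).
ΔU = nCvΔT = 1.36×20.8×(853−459) = 11100 J.
Q = ΔU = 11100 J.
Net over both steps: W = 1110 J, Q = 15000 J, ΔU = 13900 J.

15000 J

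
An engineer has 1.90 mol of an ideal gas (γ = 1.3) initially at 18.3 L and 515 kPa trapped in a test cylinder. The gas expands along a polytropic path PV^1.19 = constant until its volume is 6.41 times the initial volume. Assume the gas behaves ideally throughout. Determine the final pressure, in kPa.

56.4 kPa

T₁ = P₁V₁/(nR) = 515×18.3/(1.90×8.314) = 597 K.
Polytropic n=1.19: T₂ = T₁(V₁/V₂)^(n−1) = 597×(0.156)^0.19 = 419 K; P₂ = P₁(V₁/V₂)^n = 56.4 kPa.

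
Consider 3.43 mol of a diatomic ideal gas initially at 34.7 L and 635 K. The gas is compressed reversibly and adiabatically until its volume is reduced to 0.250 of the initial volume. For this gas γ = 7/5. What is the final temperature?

P₁ = nRT₁/V₁ = 3.43×8.314×635/34.7 = 522 kPa.
Adiabatic: TV^(γ−1) = const ⇒ T₂ = 635×(4.00)^0.400 = 1110 K; PV^γ = const ⇒ P₂ = 3630 kPa.

1110 K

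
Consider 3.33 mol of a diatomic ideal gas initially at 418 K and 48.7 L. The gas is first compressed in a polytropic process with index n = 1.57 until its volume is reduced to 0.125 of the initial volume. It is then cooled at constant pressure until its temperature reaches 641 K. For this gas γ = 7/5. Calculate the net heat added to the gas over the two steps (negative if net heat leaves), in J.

P₁ = nRT₁/V₁ = 3.33×8.314×418/48.7 = 238 kPa.
Step 1 — Polytropic n=1.57: T₂ = T₁(V₁/V₂)^(n−1) = 418×(8.00)^0.57 = 1370 K; P₂ = P₁(V₁/V₂)^n = 6220 kPa.
W = (P₁V₁−P₂V₂)/(n−1) = (238×48.7−6220×6.09)/0.57 = -46100 J.
ΔU = nCvΔT = 3.33×20.8×(1370−418) = 65700 J.
Q = ΔU + W = 19600 J.
State after step 1: P = 6220 kPa, V = 6.09 L, T = 1370 K.
Step 2 — Isobaric: P stays 6220 kPa; V/T = const ⇒ T₂ = 641 K, V₂ = 2.85 L.
W = PΔV = 6220×(2.85−6.09) kPa·L = -20100 J.
ΔU = nCvΔT = 3.33×20.8×(641−1370) = -50300 J.
Q = ΔU + W = nCpΔT = -70400 J.
Net over both steps: W = -66200 J, Q = -50800 J, ΔU = 15400 J.

-50800 J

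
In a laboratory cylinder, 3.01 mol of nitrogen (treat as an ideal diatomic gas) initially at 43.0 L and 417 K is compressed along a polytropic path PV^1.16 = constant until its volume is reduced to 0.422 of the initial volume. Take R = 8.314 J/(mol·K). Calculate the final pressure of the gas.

P₁ = nRT₁/V₁ = 3.01×8.314×417/43.0 = 243 kPa.
Polytropic n=1.16: T₂ = T₁(V₁/V₂)^(n−1) = 417×(2.37)^0.16 = 479 K; P₂ = P₁(V₁/V₂)^n = 660 kPa.

660 kPa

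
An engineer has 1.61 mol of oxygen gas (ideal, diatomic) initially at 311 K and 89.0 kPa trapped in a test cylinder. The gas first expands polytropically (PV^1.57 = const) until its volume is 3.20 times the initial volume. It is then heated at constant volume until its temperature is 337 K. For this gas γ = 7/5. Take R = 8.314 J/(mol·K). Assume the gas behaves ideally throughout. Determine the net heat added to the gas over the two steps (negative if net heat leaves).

4410 J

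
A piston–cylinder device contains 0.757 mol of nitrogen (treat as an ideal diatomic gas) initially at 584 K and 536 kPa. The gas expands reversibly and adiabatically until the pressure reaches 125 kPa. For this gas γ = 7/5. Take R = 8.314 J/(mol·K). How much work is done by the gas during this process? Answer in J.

3130 J

V₁ = nRT₁/P₁ = 0.757×8.314×584/536 = 6.86 L.
Adiabatic: T₂/T₁ = (P₂/P₁)^((γ−1)/γ) ⇒ T₂ = 584×(0.233)^0.286 = 385 K; V₂ = 19.4 L.
ΔU = nCvΔT = 0.757×20.8×(385−584) = -3130 J.
Q = 0 for an adiabatic process, so W = −ΔU = 3130 J.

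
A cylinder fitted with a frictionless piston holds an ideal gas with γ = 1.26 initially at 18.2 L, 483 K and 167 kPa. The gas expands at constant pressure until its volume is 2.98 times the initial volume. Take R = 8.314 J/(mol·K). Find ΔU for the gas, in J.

23100 J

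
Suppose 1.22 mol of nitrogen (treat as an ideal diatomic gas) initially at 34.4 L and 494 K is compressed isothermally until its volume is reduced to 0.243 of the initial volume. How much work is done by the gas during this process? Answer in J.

-7090 J

P₁ = nRT₁/V₁ = 1.22×8.314×494/34.4 = 146 kPa.
Isothermal: T stays 494 K; PV = const ⇒ V₂ = 8.36 L, P₂ = 599 kPa.
W = nRT ln(V₂/V₁) = 1.22×8.314×494×ln(0.243) = -7090 J.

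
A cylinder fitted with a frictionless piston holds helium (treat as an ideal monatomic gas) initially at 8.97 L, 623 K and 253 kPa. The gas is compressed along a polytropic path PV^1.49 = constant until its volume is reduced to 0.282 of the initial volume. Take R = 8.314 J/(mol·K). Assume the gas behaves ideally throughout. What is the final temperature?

1160 K

Polytropic n=1.49: T₂ = T₁(V₁/V₂)^(n−1) = 623×(3.55)^0.49 = 1160 K; P₂ = P₁(V₁/V₂)^n = 1670 kPa.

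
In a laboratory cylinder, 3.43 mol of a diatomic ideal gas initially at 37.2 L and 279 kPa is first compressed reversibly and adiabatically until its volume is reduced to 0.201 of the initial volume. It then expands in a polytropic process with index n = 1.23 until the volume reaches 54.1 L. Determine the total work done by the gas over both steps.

8000 J

T₁ = P₁V₁/(nR) = 279×37.2/(3.43×8.314) = 364 K.
Step 1 — Adiabatic: TV^(γ−1) = const ⇒ T₂ = 364×(4.98)^0.400 = 691 K; PV^γ = const ⇒ P₂ = 2640 kPa.
ΔU = nCvΔT = 3.43×20.8×(691−364) = 23300 J.
Q = 0 for an adiabatic process, so W = −ΔU = -23300 J.
State after step 1: P = 2640 kPa, V = 7.48 L, T = 691 K.
Step 2 — Polytropic n=1.23: T₂ = T₁(V₁/V₂)^(n−1) = 691×(0.138)^0.23 = 439 K; P₂ = P₁(V₁/V₂)^n = 231 kPa.
W = (P₁V₁−P₂V₂)/(n−1) = (2640×7.48−231×54.1)/0.23 = 31300 J.
ΔU = nCvΔT = 3.43×20.8×(439−691) = -18000 J.
Q = ΔU + W = 13300 J.
Net over both steps: W = 8000 J, Q = 13300 J, ΔU = 5320 J.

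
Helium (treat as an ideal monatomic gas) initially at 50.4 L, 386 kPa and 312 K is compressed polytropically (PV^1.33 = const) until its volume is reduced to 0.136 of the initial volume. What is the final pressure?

5480 kPa

Polytropic n=1.33: T₂ = T₁(V₁/V₂)^(n−1) = 312×(7.35)^0.33 = 603 K; P₂ = P₁(V₁/V₂)^n = 5480 kPa.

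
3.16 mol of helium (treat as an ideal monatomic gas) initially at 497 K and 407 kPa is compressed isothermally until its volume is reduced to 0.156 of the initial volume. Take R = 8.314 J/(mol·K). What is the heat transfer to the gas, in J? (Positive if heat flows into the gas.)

V₁ = nRT₁/P₁ = 3.16×8.314×497/407 = 32.1 L.
Isothermal: T stays 497 K; PV = const ⇒ V₂ = 5.00 L, P₂ = 2610 kPa.
ΔU = 0 (ideal gas, T constant).
W = nRT ln(V₂/V₁) = 3.16×8.314×497×ln(0.156) = -24300 J.
Q = ΔU + W = -24300 J.

-24300 J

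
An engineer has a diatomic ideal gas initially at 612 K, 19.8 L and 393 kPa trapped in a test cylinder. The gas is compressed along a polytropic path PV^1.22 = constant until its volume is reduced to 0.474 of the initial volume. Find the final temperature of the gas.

721 K

Polytropic n=1.22: T₂ = T₁(V₁/V₂)^(n−1) = 612×(2.11)^0.22 = 721 K; P₂ = P₁(V₁/V₂)^n = 977 kPa.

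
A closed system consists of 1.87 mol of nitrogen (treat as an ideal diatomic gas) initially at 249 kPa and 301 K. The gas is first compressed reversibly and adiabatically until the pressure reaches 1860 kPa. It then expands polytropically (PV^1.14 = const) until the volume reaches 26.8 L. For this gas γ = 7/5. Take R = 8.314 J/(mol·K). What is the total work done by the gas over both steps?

4090 J

V₁ = nRT₁/P₁ = 1.87×8.314×301/249 = 18.8 L.
Step 1 — Adiabatic: T₂/T₁ = (P₂/P₁)^((γ−1)/γ) ⇒ T₂ = 301×(7.47)^0.286 = 535 K; V₂ = 4.47 L.
ΔU = nCvΔT = 1.87×20.8×(535−301) = 9080 J.
Q = 0 for an adiabatic process, so W = −ΔU = -9080 J.
State after step 1: P = 1860 kPa, V = 4.47 L, T = 535 K.
Step 2 — Polytropic n=1.14: T₂ = T₁(V₁/V₂)^(n−1) = 535×(0.167)^0.14 = 416 K; P₂ = P₁(V₁/V₂)^n = 241 kPa.
W = (P₁V₁−P₂V₂)/(n−1) = (1860×4.47−241×26.8)/0.14 = 13200 J.
ΔU = nCvΔT = 1.87×20.8×(416−535) = -4610 J.
Q = ΔU + W = 8560 J.
Net over both steps: W = 4090 J, Q = 8560 J, ΔU = 4470 J.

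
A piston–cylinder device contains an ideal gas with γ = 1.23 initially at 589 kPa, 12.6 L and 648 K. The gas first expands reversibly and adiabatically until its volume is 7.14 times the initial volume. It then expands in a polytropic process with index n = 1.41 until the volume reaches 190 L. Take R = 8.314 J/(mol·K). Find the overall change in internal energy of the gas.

-17200 J

n = P₁V₁/(RT₁) = 589×12.6/(8.314×648) = 1.38 mol.
Step 1 — Adiabatic: TV^(γ−1) = const ⇒ T₂ = 648×(0.140)^0.230 = 412 K; PV^γ = const ⇒ P₂ = 52.5 kPa.
ΔU = nCvΔT = 1.38×36.1×(412−648) = -11700 J.
Q = 0 for an adiabatic process, so W = −ΔU = 11700 J.
State after step 1: P = 52.5 kPa, V = 90.0 L, T = 412 K.
Step 2 — Polytropic n=1.41: T₂ = T₁(V₁/V₂)^(n−1) = 412×(0.473)^0.41 = 303 K; P₂ = P₁(V₁/V₂)^n = 18.3 kPa.
W = (P₁V₁−P₂V₂)/(n−1) = (52.5×90.0−18.3×190)/0.41 = 3040 J.
ΔU = nCvΔT = 1.38×36.1×(303−412) = -5420 J.
Q = ΔU + W = -2380 J.
Net over both steps: W = 14800 J, Q = -2380 J, ΔU = -17200 J.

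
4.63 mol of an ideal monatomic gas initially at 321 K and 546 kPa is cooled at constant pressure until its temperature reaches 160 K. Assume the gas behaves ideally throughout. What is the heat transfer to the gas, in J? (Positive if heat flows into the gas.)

-15500 J

V₁ = nRT₁/P₁ = 4.63×8.314×321/546 = 22.6 L.
Isobaric: P stays 546 kPa; V/T = const ⇒ T₂ = 160 K, V₂ = 11.3 L.
W = PΔV = 546×(11.3−22.6) kPa·L = -6200 J.
ΔU = nCvΔT = 4.63×12.5×(160−321) = -9300 J.
Q = ΔU + W = nCpΔT = -15500 J.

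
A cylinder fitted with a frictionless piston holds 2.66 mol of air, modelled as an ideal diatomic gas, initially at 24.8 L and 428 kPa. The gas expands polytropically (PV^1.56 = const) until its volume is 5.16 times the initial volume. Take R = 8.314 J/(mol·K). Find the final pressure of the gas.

33.1 kPa

T₁ = P₁V₁/(nR) = 428×24.8/(2.66×8.314) = 480 K.
Polytropic n=1.56: T₂ = T₁(V₁/V₂)^(n−1) = 480×(0.194)^0.56 = 191 K; P₂ = P₁(V₁/V₂)^n = 33.1 kPa.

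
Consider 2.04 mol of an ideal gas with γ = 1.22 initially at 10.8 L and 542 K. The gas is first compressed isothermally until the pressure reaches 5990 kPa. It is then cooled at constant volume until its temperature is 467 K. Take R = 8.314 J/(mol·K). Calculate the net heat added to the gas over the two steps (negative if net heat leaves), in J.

-23700 J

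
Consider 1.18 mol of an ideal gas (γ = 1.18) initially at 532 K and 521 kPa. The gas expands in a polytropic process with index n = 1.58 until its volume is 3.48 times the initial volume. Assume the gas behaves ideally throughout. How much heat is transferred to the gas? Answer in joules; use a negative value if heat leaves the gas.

V₁ = nRT₁/P₁ = 1.18×8.314×532/521 = 10.0 L.
Polytropic n=1.58: T₂ = T₁(V₁/V₂)^(n−1) = 532×(0.287)^0.58 = 258 K; P₂ = P₁(V₁/V₂)^n = 72.6 kPa.
W = (P₁V₁−P₂V₂)/(n−1) = (521×10.0−72.6×34.9)/0.58 = 4630 J.
ΔU = nCvΔT = 1.18×46.2×(258−532) = -14900 J.
Q = ΔU + W = -10300 J.

-10300 J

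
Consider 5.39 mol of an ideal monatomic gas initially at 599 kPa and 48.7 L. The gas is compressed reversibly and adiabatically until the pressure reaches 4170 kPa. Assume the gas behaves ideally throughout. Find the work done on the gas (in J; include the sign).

T₁ = P₁V₁/(nR) = 599×48.7/(5.39×8.314) = 651 K.
Adiabatic: T₂/T₁ = (P₂/P₁)^((γ−1)/γ) ⇒ T₂ = 651×(6.96)^0.400 = 1410 K; V₂ = 15.2 L.
ΔU = nCvΔT = 5.39×12.5×(1410−651) = 51300 J.
Q = 0 for an adiabatic process, so W = −ΔU = -51300 J.
Work done on the gas = −W_by = 51300 J.

51300 J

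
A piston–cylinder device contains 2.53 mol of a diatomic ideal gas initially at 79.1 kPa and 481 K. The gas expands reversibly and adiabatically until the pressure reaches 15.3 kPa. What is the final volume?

V₁ = nRT₁/P₁ = 2.53×8.314×481/79.1 = 128 L.
Adiabatic: T₂/T₁ = (P₂/P₁)^((γ−1)/γ) ⇒ T₂ = 481×(0.193)^0.286 = 301 K; V₂ = 414 L.

414 L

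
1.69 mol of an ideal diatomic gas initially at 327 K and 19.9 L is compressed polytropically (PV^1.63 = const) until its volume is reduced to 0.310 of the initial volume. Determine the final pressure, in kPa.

1560 kPa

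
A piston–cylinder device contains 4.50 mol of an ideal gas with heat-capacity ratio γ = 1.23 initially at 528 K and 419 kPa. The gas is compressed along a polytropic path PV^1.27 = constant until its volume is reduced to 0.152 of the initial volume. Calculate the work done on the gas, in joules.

V₁ = nRT₁/P₁ = 4.50×8.314×528/419 = 47.1 L.
Polytropic n=1.27: T₂ = T₁(V₁/V₂)^(n−1) = 528×(6.58)^0.27 = 878 K; P₂ = P₁(V₁/V₂)^n = 4580 kPa.
W = (P₁V₁−P₂V₂)/(n−1) = (419×47.1−4580×7.17)/0.27 = -48500 J.
Work done on the gas = −W_by = 48500 J.

48500 J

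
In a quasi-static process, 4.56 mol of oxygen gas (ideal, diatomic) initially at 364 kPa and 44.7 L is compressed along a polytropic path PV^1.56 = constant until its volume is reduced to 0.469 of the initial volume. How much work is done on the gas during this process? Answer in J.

T₁ = P₁V₁/(nR) = 364×44.7/(4.56×8.314) = 429 K.
Polytropic n=1.56: T₂ = T₁(V₁/V₂)^(n−1) = 429×(2.13)^0.56 = 656 K; P₂ = P₁(V₁/V₂)^n = 1190 kPa.
W = (P₁V₁−P₂V₂)/(n−1) = (364×44.7−1190×21.0)/0.56 = -15300 J.
Work done on the gas = −W_by = 15300 J.

15300 J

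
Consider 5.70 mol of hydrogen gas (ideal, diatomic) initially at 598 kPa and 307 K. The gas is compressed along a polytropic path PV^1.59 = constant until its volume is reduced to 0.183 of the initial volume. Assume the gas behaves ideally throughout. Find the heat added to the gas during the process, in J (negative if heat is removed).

20200 J

V₁ = nRT₁/P₁ = 5.70×8.314×307/598 = 24.3 L.
Polytropic n=1.59: T₂ = T₁(V₁/V₂)^(n−1) = 307×(5.46)^0.59 = 836 K; P₂ = P₁(V₁/V₂)^n = 8900 kPa.
W = (P₁V₁−P₂V₂)/(n−1) = (598×24.3−8900×4.45)/0.59 = -42500 J.
ΔU = nCvΔT = 5.70×20.8×(836−307) = 62700 J.
Q = ΔU + W = 20200 J.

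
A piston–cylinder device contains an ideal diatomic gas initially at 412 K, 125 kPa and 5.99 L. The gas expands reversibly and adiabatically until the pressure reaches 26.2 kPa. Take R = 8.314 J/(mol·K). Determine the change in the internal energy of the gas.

n = P₁V₁/(RT₁) = 125×5.99/(8.314×412) = 0.219 mol.
Adiabatic: T₂/T₁ = (P₂/P₁)^((γ−1)/γ) ⇒ T₂ = 412×(0.210)^0.286 = 264 K; V₂ = 18.3 L.
For an ideal gas ΔU = nCvΔT with Cv = (5/2)R = 20.8 J/(mol·K).
ΔU = 0.219×20.8×(264−412) = -674 J.

-674 J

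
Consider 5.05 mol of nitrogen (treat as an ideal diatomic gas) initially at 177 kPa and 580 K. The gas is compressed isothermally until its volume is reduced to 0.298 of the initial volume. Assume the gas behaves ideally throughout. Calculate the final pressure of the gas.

V₁ = nRT₁/P₁ = 5.05×8.314×580/177 = 138 L.
Isothermal: T stays 580 K; PV = const ⇒ V₂ = 41.0 L, P₂ = 594 kPa.

594 kPa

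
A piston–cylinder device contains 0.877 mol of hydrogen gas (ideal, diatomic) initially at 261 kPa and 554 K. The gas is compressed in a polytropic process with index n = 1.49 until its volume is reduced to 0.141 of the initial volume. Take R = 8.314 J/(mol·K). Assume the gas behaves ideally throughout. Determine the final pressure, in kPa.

4830 kPa

V₁ = nRT₁/P₁ = 0.877×8.314×554/261 = 15.5 L.
Polytropic n=1.49: T₂ = T₁(V₁/V₂)^(n−1) = 554×(7.09)^0.49 = 1450 K; P₂ = P₁(V₁/V₂)^n = 4830 kPa.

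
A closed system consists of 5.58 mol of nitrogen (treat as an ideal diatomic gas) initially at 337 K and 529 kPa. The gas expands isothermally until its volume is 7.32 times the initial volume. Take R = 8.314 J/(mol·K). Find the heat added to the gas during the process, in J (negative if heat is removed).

V₁ = nRT₁/P₁ = 5.58×8.314×337/529 = 29.6 L.
Isothermal: T stays 337 K; PV = const ⇒ V₂ = 216 L, P₂ = 72.3 kPa.
ΔU = 0 (ideal gas, T constant).
W = nRT ln(V₂/V₁) = 5.58×8.314×337×ln(7.32) = 31100 J.
Q = ΔU + W = 31100 J.

31100 J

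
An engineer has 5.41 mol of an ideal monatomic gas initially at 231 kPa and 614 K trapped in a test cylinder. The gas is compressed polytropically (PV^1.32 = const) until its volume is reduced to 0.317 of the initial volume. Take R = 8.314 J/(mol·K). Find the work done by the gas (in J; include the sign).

V₁ = nRT₁/P₁ = 5.41×8.314×614/231 = 120 L.
Polytropic n=1.32: T₂ = T₁(V₁/V₂)^(n−1) = 614×(3.15)^0.32 = 887 K; P₂ = P₁(V₁/V₂)^n = 1050 kPa.
W = (P₁V₁−P₂V₂)/(n−1) = (231×120−1050×37.9)/0.32 = -38300 J.

-38300 J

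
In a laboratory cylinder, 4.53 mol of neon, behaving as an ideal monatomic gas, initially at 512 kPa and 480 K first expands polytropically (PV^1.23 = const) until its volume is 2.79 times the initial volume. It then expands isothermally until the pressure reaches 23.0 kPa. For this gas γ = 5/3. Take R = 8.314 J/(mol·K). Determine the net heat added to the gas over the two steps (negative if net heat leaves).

37100 J

V₁ = nRT₁/P₁ = 4.53×8.314×480/512 = 35.3 L.
Step 1 — Polytropic n=1.23: T₂ = T₁(V₁/V₂)^(n−1) = 480×(0.358)^0.23 = 379 K; P₂ = P₁(V₁/V₂)^n = 145 kPa.
W = (P₁V₁−P₂V₂)/(n−1) = (512×35.3−145×98.5)/0.23 = 16500 J.
ΔU = nCvΔT = 4.53×12.5×(379−480) = -5700 J.
Q = ΔU + W = 10800 J.
State after step 1: P = 145 kPa, V = 98.5 L, T = 379 K.
Step 2 — Isothermal: T stays 379 K; PV = const ⇒ V₂ = 621 L, P₂ = 23.0 kPa.
ΔU = 0 (ideal gas, T constant).
W = nRT ln(V₂/V₁) = 4.53×8.314×379×ln(6.30) = 26300 J.
Q = ΔU + W = 26300 J.
Net over both steps: W = 42800 J, Q = 37100 J, ΔU = -5700 J.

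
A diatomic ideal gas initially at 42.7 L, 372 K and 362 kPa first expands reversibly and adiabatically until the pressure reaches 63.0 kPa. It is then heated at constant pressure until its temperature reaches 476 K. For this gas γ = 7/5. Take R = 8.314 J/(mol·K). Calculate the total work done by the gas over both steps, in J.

25600 J

n = P₁V₁/(RT₁) = 362×42.7/(8.314×372) = 5.00 mol.
Step 1 — Adiabatic: T₂/T₁ = (P₂/P₁)^((γ−1)/γ) ⇒ T₂ = 372×(0.174)^0.286 = 226 K; V₂ = 149 L.
ΔU = nCvΔT = 5.00×20.8×(226−372) = -15200 J.
Q = 0 for an adiabatic process, so W = −ΔU = 15200 J.
State after step 1: P = 63.0 kPa, V = 149 L, T = 226 K.
Step 2 — Isobaric: P stays 63.0 kPa; V/T = const ⇒ T₂ = 476 K, V₂ = 314 L.
W = PΔV = 63.0×(314−149) kPa·L = 10400 J.
ΔU = nCvΔT = 5.00×20.8×(476−226) = 26000 J.
Q = ΔU + W = nCpΔT = 36400 J.
Net over both steps: W = 25600 J, Q = 36400 J, ΔU = 10800 J.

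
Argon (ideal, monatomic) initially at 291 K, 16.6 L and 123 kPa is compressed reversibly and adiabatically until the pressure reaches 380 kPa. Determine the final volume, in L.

8.44 L

Adiabatic: T₂/T₁ = (P₂/P₁)^((γ−1)/γ) ⇒ T₂ = 291×(3.09)^0.400 = 457 K; V₂ = 8.44 L.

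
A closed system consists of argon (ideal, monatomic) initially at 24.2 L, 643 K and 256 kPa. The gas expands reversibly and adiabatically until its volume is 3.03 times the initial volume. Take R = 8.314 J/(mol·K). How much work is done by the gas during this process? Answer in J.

4850 J

n = P₁V₁/(RT₁) = 256×24.2/(8.314×643) = 1.16 mol.
Adiabatic: TV^(γ−1) = const ⇒ T₂ = 643×(0.330)^0.667 = 307 K; PV^γ = const ⇒ P₂ = 40.3 kPa.
ΔU = nCvΔT = 1.16×12.5×(307−643) = -4850 J.
Q = 0 for an adiabatic process, so W = −ΔU = 4850 J.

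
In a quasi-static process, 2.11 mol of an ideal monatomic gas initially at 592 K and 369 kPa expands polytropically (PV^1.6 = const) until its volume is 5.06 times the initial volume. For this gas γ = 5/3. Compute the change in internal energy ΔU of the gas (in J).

V₁ = nRT₁/P₁ = 2.11×8.314×592/369 = 28.1 L.
Polytropic n=1.6: T₂ = T₁(V₁/V₂)^(n−1) = 592×(0.198)^0.60 = 224 K; P₂ = P₁(V₁/V₂)^n = 27.6 kPa.
For an ideal gas ΔU = nCvΔT with Cv = (3/2)R = 12.5 J/(mol·K).
ΔU = 2.11×12.5×(224−592) = -9690 J.

-9690 J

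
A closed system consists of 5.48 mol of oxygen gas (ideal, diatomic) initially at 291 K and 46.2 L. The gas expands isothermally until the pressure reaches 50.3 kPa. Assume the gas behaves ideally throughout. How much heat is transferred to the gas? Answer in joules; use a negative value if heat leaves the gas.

23100 J

P₁ = nRT₁/V₁ = 5.48×8.314×291/46.2 = 287 kPa.
Isothermal: T stays 291 K; PV = const ⇒ V₂ = 264 L, P₂ = 50.3 kPa.
ΔU = 0 (ideal gas, T constant).
W = nRT ln(V₂/V₁) = 5.48×8.314×291×ln(5.71) = 23100 J.
Q = ΔU + W = 23100 J.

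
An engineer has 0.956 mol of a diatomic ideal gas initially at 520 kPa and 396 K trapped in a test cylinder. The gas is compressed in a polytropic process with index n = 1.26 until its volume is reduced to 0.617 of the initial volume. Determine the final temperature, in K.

V₁ = nRT₁/P₁ = 0.956×8.314×396/520 = 6.05 L.
Polytropic n=1.26: T₂ = T₁(V₁/V₂)^(n−1) = 396×(1.62)^0.26 = 449 K; P₂ = P₁(V₁/V₂)^n = 956 kPa.

449 K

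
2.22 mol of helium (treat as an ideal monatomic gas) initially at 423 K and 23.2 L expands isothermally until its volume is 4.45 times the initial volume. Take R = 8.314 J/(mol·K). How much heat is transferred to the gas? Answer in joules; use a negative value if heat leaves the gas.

11700 J

P₁ = nRT₁/V₁ = 2.22×8.314×423/23.2 = 337 kPa.
Isothermal: T stays 423 K; PV = const ⇒ V₂ = 103 L, P₂ = 75.6 kPa.
ΔU = 0 (ideal gas, T constant).
W = nRT ln(V₂/V₁) = 2.22×8.314×423×ln(4.45) = 11700 J.
Q = ΔU + W = 11700 J.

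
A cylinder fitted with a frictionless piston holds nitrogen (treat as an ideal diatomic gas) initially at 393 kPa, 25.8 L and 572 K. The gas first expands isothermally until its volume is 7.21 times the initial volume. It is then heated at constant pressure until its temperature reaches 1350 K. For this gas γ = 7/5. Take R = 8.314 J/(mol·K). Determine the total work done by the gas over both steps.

33800 J

n = P₁V₁/(RT₁) = 393×25.8/(8.314×572) = 2.13 mol.
Step 1 — Isothermal: T stays 572 K; PV = const ⇒ V₂ = 186 L, P₂ = 54.5 kPa.
ΔU = 0 (ideal gas, T constant).
W = nRT ln(V₂/V₁) = 2.13×8.314×572×ln(7.21) = 20000 J.
Q = ΔU + W = 20000 J.
State after step 1: P = 54.5 kPa, V = 186 L, T = 572 K.
Step 2 — Isobaric: P stays 54.5 kPa; V/T = const ⇒ T₂ = 1350 K, V₂ = 439 L.
W = PΔV = 54.5×(439−186) kPa·L = 13800 J.
ΔU = nCvΔT = 2.13×20.8×(1350−572) = 34500 J.
Q = ΔU + W = nCpΔT = 48300 J.
Net over both steps: W = 33800 J, Q = 68300 J, ΔU = 34500 J.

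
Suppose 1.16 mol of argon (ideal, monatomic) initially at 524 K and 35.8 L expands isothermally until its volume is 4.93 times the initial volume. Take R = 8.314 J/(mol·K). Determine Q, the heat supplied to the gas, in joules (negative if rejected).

8060 J

P₁ = nRT₁/V₁ = 1.16×8.314×524/35.8 = 141 kPa.
Isothermal: T stays 524 K; PV = const ⇒ V₂ = 176 L, P₂ = 28.6 kPa.
ΔU = 0 (ideal gas, T constant).
W = nRT ln(V₂/V₁) = 1.16×8.314×524×ln(4.93) = 8060 J.
Q = ΔU + W = 8060 J.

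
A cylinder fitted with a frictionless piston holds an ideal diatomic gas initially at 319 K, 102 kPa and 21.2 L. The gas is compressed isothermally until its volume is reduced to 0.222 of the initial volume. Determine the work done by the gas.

-3250 J

n = P₁V₁/(RT₁) = 102×21.2/(8.314×319) = 0.815 mol.
Isothermal: T stays 319 K; PV = const ⇒ V₂ = 4.71 L, P₂ = 459 kPa.
W = nRT ln(V₂/V₁) = 0.815×8.314×319×ln(0.222) = -3250 J.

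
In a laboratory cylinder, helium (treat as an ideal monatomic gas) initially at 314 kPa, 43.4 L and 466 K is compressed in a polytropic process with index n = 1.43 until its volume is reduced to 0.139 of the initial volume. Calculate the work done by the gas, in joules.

n = P₁V₁/(RT₁) = 314×43.4/(8.314×466) = 3.52 mol.
Polytropic n=1.43: T₂ = T₁(V₁/V₂)^(n−1) = 466×(7.19)^0.43 = 1090 K; P₂ = P₁(V₁/V₂)^n = 5280 kPa.
W = (P₁V₁−P₂V₂)/(n−1) = (314×43.4−5280×6.03)/0.43 = -42300 J.

-42300 J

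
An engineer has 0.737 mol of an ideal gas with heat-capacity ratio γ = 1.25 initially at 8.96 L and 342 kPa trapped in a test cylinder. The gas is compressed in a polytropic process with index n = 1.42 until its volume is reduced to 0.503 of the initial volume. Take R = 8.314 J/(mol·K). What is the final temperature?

667 K

T₁ = P₁V₁/(nR) = 342×8.96/(0.737×8.314) = 500 K.
Polytropic n=1.42: T₂ = T₁(V₁/V₂)^(n−1) = 500×(1.99)^0.42 = 667 K; P₂ = P₁(V₁/V₂)^n = 907 kPa.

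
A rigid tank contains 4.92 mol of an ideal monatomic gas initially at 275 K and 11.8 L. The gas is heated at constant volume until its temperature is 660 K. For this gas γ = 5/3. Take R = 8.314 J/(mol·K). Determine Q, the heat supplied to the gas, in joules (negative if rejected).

23600 J

P₁ = nRT₁/V₁ = 4.92×8.314×275/11.8 = 953 kPa.
Isochoric: V stays 11.8 L; P/T = const ⇒ T₂ = 660 K, P₂ = 2290 kPa.
W = 0 (no volume change).
ΔU = nCvΔT = 4.92×12.5×(660−275) = 23600 J.
Q = ΔU = 23600 J.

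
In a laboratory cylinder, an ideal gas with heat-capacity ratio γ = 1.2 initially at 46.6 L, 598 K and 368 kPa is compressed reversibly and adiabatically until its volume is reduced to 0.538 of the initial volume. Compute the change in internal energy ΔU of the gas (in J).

11300 J

n = P₁V₁/(RT₁) = 368×46.6/(8.314×598) = 3.45 mol.
Adiabatic: TV^(γ−1) = const ⇒ T₂ = 598×(1.86)^0.200 = 677 K; PV^γ = const ⇒ P₂ = 774 kPa.
For an ideal gas ΔU = nCvΔT with Cv = R/(γ−1) = 41.6 J/(mol·K).
ΔU = 3.45×41.6×(677−598) = 11300 J.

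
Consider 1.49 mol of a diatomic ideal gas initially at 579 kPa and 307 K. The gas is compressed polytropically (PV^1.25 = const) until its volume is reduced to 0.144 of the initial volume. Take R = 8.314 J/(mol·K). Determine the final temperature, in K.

498 K

V₁ = nRT₁/P₁ = 1.49×8.314×307/579 = 6.57 L.
Polytropic n=1.25: T₂ = T₁(V₁/V₂)^(n−1) = 307×(6.94)^0.25 = 498 K; P₂ = P₁(V₁/V₂)^n = 6530 kPa.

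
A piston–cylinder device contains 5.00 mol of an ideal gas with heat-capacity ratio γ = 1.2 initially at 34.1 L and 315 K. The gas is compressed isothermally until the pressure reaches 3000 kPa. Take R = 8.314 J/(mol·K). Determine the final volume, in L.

P₁ = nRT₁/V₁ = 5.00×8.314×315/34.1 = 384 kPa.
Isothermal: T stays 315 K; PV = const ⇒ V₂ = 4.36 L, P₂ = 3000 kPa.

4.36 L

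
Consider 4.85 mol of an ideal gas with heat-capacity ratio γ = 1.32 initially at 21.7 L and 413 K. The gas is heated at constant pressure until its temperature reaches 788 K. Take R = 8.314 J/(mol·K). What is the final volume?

41.4 L

P₁ = nRT₁/V₁ = 4.85×8.314×413/21.7 = 767 kPa.
Isobaric: P stays 767 kPa; V/T = const ⇒ T₂ = 788 K, V₂ = 41.4 L.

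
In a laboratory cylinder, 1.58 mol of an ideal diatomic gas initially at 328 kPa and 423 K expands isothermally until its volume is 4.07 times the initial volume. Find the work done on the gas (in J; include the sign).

-7800 J

V₁ = nRT₁/P₁ = 1.58×8.314×423/328 = 16.9 L.
Isothermal: T stays 423 K; PV = const ⇒ V₂ = 68.9 L, P₂ = 80.6 kPa.
W = nRT ln(V₂/V₁) = 1.58×8.314×423×ln(4.07) = 7800 J.
Work done on the gas = −W_by = -7800 J.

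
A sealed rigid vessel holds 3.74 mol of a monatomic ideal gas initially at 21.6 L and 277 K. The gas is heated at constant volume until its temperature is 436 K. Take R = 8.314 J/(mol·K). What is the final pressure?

628 kPa

P₁ = nRT₁/V₁ = 3.74×8.314×277/21.6 = 399 kPa.
Isochoric: V stays 21.6 L; P/T = const ⇒ T₂ = 436 K, P₂ = 628 kPa.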